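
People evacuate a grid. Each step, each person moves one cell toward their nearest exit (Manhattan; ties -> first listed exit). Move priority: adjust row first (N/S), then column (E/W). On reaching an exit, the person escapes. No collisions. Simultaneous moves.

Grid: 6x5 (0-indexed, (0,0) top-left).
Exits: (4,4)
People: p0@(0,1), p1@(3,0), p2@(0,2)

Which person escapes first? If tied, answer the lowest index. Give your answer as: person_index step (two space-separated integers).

Step 1: p0:(0,1)->(1,1) | p1:(3,0)->(4,0) | p2:(0,2)->(1,2)
Step 2: p0:(1,1)->(2,1) | p1:(4,0)->(4,1) | p2:(1,2)->(2,2)
Step 3: p0:(2,1)->(3,1) | p1:(4,1)->(4,2) | p2:(2,2)->(3,2)
Step 4: p0:(3,1)->(4,1) | p1:(4,2)->(4,3) | p2:(3,2)->(4,2)
Step 5: p0:(4,1)->(4,2) | p1:(4,3)->(4,4)->EXIT | p2:(4,2)->(4,3)
Step 6: p0:(4,2)->(4,3) | p1:escaped | p2:(4,3)->(4,4)->EXIT
Step 7: p0:(4,3)->(4,4)->EXIT | p1:escaped | p2:escaped
Exit steps: [7, 5, 6]
First to escape: p1 at step 5

Answer: 1 5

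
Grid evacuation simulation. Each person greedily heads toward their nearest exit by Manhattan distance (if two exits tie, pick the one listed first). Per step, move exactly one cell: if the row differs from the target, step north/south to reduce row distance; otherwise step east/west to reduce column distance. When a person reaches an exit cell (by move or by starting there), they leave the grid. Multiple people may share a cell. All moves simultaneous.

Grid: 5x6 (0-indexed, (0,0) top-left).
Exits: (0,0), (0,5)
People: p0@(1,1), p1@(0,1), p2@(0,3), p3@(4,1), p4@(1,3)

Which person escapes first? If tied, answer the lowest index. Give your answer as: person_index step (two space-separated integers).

Answer: 1 1

Derivation:
Step 1: p0:(1,1)->(0,1) | p1:(0,1)->(0,0)->EXIT | p2:(0,3)->(0,4) | p3:(4,1)->(3,1) | p4:(1,3)->(0,3)
Step 2: p0:(0,1)->(0,0)->EXIT | p1:escaped | p2:(0,4)->(0,5)->EXIT | p3:(3,1)->(2,1) | p4:(0,3)->(0,4)
Step 3: p0:escaped | p1:escaped | p2:escaped | p3:(2,1)->(1,1) | p4:(0,4)->(0,5)->EXIT
Step 4: p0:escaped | p1:escaped | p2:escaped | p3:(1,1)->(0,1) | p4:escaped
Step 5: p0:escaped | p1:escaped | p2:escaped | p3:(0,1)->(0,0)->EXIT | p4:escaped
Exit steps: [2, 1, 2, 5, 3]
First to escape: p1 at step 1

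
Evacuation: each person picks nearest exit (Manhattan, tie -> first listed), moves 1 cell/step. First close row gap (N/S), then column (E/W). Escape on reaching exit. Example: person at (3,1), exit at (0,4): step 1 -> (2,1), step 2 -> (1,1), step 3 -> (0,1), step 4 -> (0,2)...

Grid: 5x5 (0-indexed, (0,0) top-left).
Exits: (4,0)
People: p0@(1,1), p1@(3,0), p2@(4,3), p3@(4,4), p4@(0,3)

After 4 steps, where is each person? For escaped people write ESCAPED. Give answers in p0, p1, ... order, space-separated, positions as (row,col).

Step 1: p0:(1,1)->(2,1) | p1:(3,0)->(4,0)->EXIT | p2:(4,3)->(4,2) | p3:(4,4)->(4,3) | p4:(0,3)->(1,3)
Step 2: p0:(2,1)->(3,1) | p1:escaped | p2:(4,2)->(4,1) | p3:(4,3)->(4,2) | p4:(1,3)->(2,3)
Step 3: p0:(3,1)->(4,1) | p1:escaped | p2:(4,1)->(4,0)->EXIT | p3:(4,2)->(4,1) | p4:(2,3)->(3,3)
Step 4: p0:(4,1)->(4,0)->EXIT | p1:escaped | p2:escaped | p3:(4,1)->(4,0)->EXIT | p4:(3,3)->(4,3)

ESCAPED ESCAPED ESCAPED ESCAPED (4,3)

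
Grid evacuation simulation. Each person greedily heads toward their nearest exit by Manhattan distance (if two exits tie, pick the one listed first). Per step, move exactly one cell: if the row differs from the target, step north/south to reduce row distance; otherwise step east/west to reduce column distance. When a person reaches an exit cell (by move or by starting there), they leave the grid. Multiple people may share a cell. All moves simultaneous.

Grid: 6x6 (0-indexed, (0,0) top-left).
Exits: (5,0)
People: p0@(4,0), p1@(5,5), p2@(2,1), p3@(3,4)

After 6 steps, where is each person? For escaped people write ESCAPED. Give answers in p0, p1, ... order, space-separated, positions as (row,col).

Step 1: p0:(4,0)->(5,0)->EXIT | p1:(5,5)->(5,4) | p2:(2,1)->(3,1) | p3:(3,4)->(4,4)
Step 2: p0:escaped | p1:(5,4)->(5,3) | p2:(3,1)->(4,1) | p3:(4,4)->(5,4)
Step 3: p0:escaped | p1:(5,3)->(5,2) | p2:(4,1)->(5,1) | p3:(5,4)->(5,3)
Step 4: p0:escaped | p1:(5,2)->(5,1) | p2:(5,1)->(5,0)->EXIT | p3:(5,3)->(5,2)
Step 5: p0:escaped | p1:(5,1)->(5,0)->EXIT | p2:escaped | p3:(5,2)->(5,1)
Step 6: p0:escaped | p1:escaped | p2:escaped | p3:(5,1)->(5,0)->EXIT

ESCAPED ESCAPED ESCAPED ESCAPED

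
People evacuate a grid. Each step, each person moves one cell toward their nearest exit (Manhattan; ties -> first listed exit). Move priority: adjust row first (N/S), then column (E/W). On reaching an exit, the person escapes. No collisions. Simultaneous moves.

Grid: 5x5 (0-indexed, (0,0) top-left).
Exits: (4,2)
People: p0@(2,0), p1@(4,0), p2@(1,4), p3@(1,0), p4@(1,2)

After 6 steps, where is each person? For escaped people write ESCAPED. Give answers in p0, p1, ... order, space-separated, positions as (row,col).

Step 1: p0:(2,0)->(3,0) | p1:(4,0)->(4,1) | p2:(1,4)->(2,4) | p3:(1,0)->(2,0) | p4:(1,2)->(2,2)
Step 2: p0:(3,0)->(4,0) | p1:(4,1)->(4,2)->EXIT | p2:(2,4)->(3,4) | p3:(2,0)->(3,0) | p4:(2,2)->(3,2)
Step 3: p0:(4,0)->(4,1) | p1:escaped | p2:(3,4)->(4,4) | p3:(3,0)->(4,0) | p4:(3,2)->(4,2)->EXIT
Step 4: p0:(4,1)->(4,2)->EXIT | p1:escaped | p2:(4,4)->(4,3) | p3:(4,0)->(4,1) | p4:escaped
Step 5: p0:escaped | p1:escaped | p2:(4,3)->(4,2)->EXIT | p3:(4,1)->(4,2)->EXIT | p4:escaped

ESCAPED ESCAPED ESCAPED ESCAPED ESCAPED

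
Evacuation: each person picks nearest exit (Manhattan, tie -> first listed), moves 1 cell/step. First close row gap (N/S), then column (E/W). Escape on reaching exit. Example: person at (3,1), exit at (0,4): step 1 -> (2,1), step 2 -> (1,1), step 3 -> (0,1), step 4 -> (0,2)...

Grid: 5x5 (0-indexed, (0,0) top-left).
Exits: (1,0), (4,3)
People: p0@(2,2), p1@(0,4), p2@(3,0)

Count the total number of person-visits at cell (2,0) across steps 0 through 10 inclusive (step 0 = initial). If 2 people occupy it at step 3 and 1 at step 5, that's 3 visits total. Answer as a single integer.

Answer: 1

Derivation:
Step 0: p0@(2,2) p1@(0,4) p2@(3,0) -> at (2,0): 0 [-], cum=0
Step 1: p0@(1,2) p1@(1,4) p2@(2,0) -> at (2,0): 1 [p2], cum=1
Step 2: p0@(1,1) p1@(1,3) p2@ESC -> at (2,0): 0 [-], cum=1
Step 3: p0@ESC p1@(1,2) p2@ESC -> at (2,0): 0 [-], cum=1
Step 4: p0@ESC p1@(1,1) p2@ESC -> at (2,0): 0 [-], cum=1
Step 5: p0@ESC p1@ESC p2@ESC -> at (2,0): 0 [-], cum=1
Total visits = 1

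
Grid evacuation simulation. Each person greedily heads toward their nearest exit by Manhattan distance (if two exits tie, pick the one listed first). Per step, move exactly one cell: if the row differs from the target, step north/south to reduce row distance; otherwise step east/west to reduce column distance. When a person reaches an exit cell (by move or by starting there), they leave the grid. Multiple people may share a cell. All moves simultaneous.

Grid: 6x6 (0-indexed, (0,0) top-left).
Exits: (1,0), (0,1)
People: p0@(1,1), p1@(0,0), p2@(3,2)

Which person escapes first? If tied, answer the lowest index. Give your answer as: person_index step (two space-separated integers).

Step 1: p0:(1,1)->(1,0)->EXIT | p1:(0,0)->(1,0)->EXIT | p2:(3,2)->(2,2)
Step 2: p0:escaped | p1:escaped | p2:(2,2)->(1,2)
Step 3: p0:escaped | p1:escaped | p2:(1,2)->(1,1)
Step 4: p0:escaped | p1:escaped | p2:(1,1)->(1,0)->EXIT
Exit steps: [1, 1, 4]
First to escape: p0 at step 1

Answer: 0 1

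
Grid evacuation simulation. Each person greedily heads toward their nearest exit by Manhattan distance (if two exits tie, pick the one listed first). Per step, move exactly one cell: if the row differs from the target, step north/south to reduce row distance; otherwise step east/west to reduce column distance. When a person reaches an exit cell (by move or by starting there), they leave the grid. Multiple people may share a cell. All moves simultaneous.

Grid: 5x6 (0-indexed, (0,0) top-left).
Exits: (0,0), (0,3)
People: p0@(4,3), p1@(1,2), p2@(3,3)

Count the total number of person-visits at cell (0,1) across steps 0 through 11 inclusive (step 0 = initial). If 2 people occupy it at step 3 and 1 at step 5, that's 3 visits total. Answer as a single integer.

Step 0: p0@(4,3) p1@(1,2) p2@(3,3) -> at (0,1): 0 [-], cum=0
Step 1: p0@(3,3) p1@(0,2) p2@(2,3) -> at (0,1): 0 [-], cum=0
Step 2: p0@(2,3) p1@ESC p2@(1,3) -> at (0,1): 0 [-], cum=0
Step 3: p0@(1,3) p1@ESC p2@ESC -> at (0,1): 0 [-], cum=0
Step 4: p0@ESC p1@ESC p2@ESC -> at (0,1): 0 [-], cum=0
Total visits = 0

Answer: 0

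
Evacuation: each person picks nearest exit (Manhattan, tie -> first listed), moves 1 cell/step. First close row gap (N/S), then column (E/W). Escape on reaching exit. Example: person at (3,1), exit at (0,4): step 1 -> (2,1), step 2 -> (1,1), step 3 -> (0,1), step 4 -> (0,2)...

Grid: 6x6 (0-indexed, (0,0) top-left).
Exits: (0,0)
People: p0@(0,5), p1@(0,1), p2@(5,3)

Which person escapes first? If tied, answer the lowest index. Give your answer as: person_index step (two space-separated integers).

Step 1: p0:(0,5)->(0,4) | p1:(0,1)->(0,0)->EXIT | p2:(5,3)->(4,3)
Step 2: p0:(0,4)->(0,3) | p1:escaped | p2:(4,3)->(3,3)
Step 3: p0:(0,3)->(0,2) | p1:escaped | p2:(3,3)->(2,3)
Step 4: p0:(0,2)->(0,1) | p1:escaped | p2:(2,3)->(1,3)
Step 5: p0:(0,1)->(0,0)->EXIT | p1:escaped | p2:(1,3)->(0,3)
Step 6: p0:escaped | p1:escaped | p2:(0,3)->(0,2)
Step 7: p0:escaped | p1:escaped | p2:(0,2)->(0,1)
Step 8: p0:escaped | p1:escaped | p2:(0,1)->(0,0)->EXIT
Exit steps: [5, 1, 8]
First to escape: p1 at step 1

Answer: 1 1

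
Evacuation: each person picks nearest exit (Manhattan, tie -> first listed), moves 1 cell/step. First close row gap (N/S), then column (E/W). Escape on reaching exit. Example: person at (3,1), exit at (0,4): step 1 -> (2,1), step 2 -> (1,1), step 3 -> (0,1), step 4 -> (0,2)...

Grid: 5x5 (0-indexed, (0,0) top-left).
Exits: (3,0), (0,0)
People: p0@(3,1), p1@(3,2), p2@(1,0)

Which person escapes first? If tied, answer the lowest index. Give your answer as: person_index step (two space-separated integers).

Step 1: p0:(3,1)->(3,0)->EXIT | p1:(3,2)->(3,1) | p2:(1,0)->(0,0)->EXIT
Step 2: p0:escaped | p1:(3,1)->(3,0)->EXIT | p2:escaped
Exit steps: [1, 2, 1]
First to escape: p0 at step 1

Answer: 0 1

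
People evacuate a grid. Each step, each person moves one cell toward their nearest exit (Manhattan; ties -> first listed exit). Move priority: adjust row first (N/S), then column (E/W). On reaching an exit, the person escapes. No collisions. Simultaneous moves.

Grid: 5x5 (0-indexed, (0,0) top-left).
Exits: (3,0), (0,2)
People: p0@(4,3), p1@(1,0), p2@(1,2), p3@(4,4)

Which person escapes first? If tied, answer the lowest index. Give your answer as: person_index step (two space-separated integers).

Answer: 2 1

Derivation:
Step 1: p0:(4,3)->(3,3) | p1:(1,0)->(2,0) | p2:(1,2)->(0,2)->EXIT | p3:(4,4)->(3,4)
Step 2: p0:(3,3)->(3,2) | p1:(2,0)->(3,0)->EXIT | p2:escaped | p3:(3,4)->(3,3)
Step 3: p0:(3,2)->(3,1) | p1:escaped | p2:escaped | p3:(3,3)->(3,2)
Step 4: p0:(3,1)->(3,0)->EXIT | p1:escaped | p2:escaped | p3:(3,2)->(3,1)
Step 5: p0:escaped | p1:escaped | p2:escaped | p3:(3,1)->(3,0)->EXIT
Exit steps: [4, 2, 1, 5]
First to escape: p2 at step 1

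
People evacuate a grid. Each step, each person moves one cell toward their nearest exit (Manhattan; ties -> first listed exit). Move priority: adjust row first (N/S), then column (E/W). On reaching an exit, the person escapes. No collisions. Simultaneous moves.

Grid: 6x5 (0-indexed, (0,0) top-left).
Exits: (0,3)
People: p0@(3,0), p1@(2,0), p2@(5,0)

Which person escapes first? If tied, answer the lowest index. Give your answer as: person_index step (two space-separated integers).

Step 1: p0:(3,0)->(2,0) | p1:(2,0)->(1,0) | p2:(5,0)->(4,0)
Step 2: p0:(2,0)->(1,0) | p1:(1,0)->(0,0) | p2:(4,0)->(3,0)
Step 3: p0:(1,0)->(0,0) | p1:(0,0)->(0,1) | p2:(3,0)->(2,0)
Step 4: p0:(0,0)->(0,1) | p1:(0,1)->(0,2) | p2:(2,0)->(1,0)
Step 5: p0:(0,1)->(0,2) | p1:(0,2)->(0,3)->EXIT | p2:(1,0)->(0,0)
Step 6: p0:(0,2)->(0,3)->EXIT | p1:escaped | p2:(0,0)->(0,1)
Step 7: p0:escaped | p1:escaped | p2:(0,1)->(0,2)
Step 8: p0:escaped | p1:escaped | p2:(0,2)->(0,3)->EXIT
Exit steps: [6, 5, 8]
First to escape: p1 at step 5

Answer: 1 5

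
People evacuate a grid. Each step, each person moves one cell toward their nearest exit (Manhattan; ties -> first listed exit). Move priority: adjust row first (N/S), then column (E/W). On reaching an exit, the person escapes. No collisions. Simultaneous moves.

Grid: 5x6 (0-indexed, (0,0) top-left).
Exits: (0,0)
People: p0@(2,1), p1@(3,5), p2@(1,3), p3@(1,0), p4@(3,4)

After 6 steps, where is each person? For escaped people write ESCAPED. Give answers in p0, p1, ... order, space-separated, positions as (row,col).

Step 1: p0:(2,1)->(1,1) | p1:(3,5)->(2,5) | p2:(1,3)->(0,3) | p3:(1,0)->(0,0)->EXIT | p4:(3,4)->(2,4)
Step 2: p0:(1,1)->(0,1) | p1:(2,5)->(1,5) | p2:(0,3)->(0,2) | p3:escaped | p4:(2,4)->(1,4)
Step 3: p0:(0,1)->(0,0)->EXIT | p1:(1,5)->(0,5) | p2:(0,2)->(0,1) | p3:escaped | p4:(1,4)->(0,4)
Step 4: p0:escaped | p1:(0,5)->(0,4) | p2:(0,1)->(0,0)->EXIT | p3:escaped | p4:(0,4)->(0,3)
Step 5: p0:escaped | p1:(0,4)->(0,3) | p2:escaped | p3:escaped | p4:(0,3)->(0,2)
Step 6: p0:escaped | p1:(0,3)->(0,2) | p2:escaped | p3:escaped | p4:(0,2)->(0,1)

ESCAPED (0,2) ESCAPED ESCAPED (0,1)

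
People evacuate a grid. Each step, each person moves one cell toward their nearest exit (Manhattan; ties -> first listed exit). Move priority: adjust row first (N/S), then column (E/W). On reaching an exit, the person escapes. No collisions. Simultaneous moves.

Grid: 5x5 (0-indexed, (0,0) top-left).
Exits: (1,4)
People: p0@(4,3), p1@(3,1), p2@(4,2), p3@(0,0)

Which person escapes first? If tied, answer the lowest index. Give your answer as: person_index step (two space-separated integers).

Step 1: p0:(4,3)->(3,3) | p1:(3,1)->(2,1) | p2:(4,2)->(3,2) | p3:(0,0)->(1,0)
Step 2: p0:(3,3)->(2,3) | p1:(2,1)->(1,1) | p2:(3,2)->(2,2) | p3:(1,0)->(1,1)
Step 3: p0:(2,3)->(1,3) | p1:(1,1)->(1,2) | p2:(2,2)->(1,2) | p3:(1,1)->(1,2)
Step 4: p0:(1,3)->(1,4)->EXIT | p1:(1,2)->(1,3) | p2:(1,2)->(1,3) | p3:(1,2)->(1,3)
Step 5: p0:escaped | p1:(1,3)->(1,4)->EXIT | p2:(1,3)->(1,4)->EXIT | p3:(1,3)->(1,4)->EXIT
Exit steps: [4, 5, 5, 5]
First to escape: p0 at step 4

Answer: 0 4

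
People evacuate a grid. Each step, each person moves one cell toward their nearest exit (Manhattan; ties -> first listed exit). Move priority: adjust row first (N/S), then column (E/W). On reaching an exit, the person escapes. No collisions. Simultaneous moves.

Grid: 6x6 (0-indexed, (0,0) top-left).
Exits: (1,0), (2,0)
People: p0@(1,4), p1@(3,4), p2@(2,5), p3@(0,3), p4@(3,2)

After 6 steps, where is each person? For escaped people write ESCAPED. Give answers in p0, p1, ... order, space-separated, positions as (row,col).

Step 1: p0:(1,4)->(1,3) | p1:(3,4)->(2,4) | p2:(2,5)->(2,4) | p3:(0,3)->(1,3) | p4:(3,2)->(2,2)
Step 2: p0:(1,3)->(1,2) | p1:(2,4)->(2,3) | p2:(2,4)->(2,3) | p3:(1,3)->(1,2) | p4:(2,2)->(2,1)
Step 3: p0:(1,2)->(1,1) | p1:(2,3)->(2,2) | p2:(2,3)->(2,2) | p3:(1,2)->(1,1) | p4:(2,1)->(2,0)->EXIT
Step 4: p0:(1,1)->(1,0)->EXIT | p1:(2,2)->(2,1) | p2:(2,2)->(2,1) | p3:(1,1)->(1,0)->EXIT | p4:escaped
Step 5: p0:escaped | p1:(2,1)->(2,0)->EXIT | p2:(2,1)->(2,0)->EXIT | p3:escaped | p4:escaped

ESCAPED ESCAPED ESCAPED ESCAPED ESCAPED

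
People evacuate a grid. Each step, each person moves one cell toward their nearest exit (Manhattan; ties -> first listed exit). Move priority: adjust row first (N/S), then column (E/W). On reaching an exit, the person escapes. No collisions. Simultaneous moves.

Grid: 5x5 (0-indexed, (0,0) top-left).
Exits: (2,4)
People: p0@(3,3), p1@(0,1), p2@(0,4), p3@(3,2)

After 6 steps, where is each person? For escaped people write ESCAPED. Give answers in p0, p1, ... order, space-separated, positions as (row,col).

Step 1: p0:(3,3)->(2,3) | p1:(0,1)->(1,1) | p2:(0,4)->(1,4) | p3:(3,2)->(2,2)
Step 2: p0:(2,3)->(2,4)->EXIT | p1:(1,1)->(2,1) | p2:(1,4)->(2,4)->EXIT | p3:(2,2)->(2,3)
Step 3: p0:escaped | p1:(2,1)->(2,2) | p2:escaped | p3:(2,3)->(2,4)->EXIT
Step 4: p0:escaped | p1:(2,2)->(2,3) | p2:escaped | p3:escaped
Step 5: p0:escaped | p1:(2,3)->(2,4)->EXIT | p2:escaped | p3:escaped

ESCAPED ESCAPED ESCAPED ESCAPED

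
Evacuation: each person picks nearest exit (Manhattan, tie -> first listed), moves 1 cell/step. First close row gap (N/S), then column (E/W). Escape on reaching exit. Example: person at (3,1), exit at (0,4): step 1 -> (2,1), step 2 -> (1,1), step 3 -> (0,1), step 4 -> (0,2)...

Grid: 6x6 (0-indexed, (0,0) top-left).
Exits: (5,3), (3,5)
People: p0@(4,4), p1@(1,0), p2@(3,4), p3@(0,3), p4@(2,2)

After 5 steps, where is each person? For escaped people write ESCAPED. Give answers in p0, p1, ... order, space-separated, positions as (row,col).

Step 1: p0:(4,4)->(5,4) | p1:(1,0)->(2,0) | p2:(3,4)->(3,5)->EXIT | p3:(0,3)->(1,3) | p4:(2,2)->(3,2)
Step 2: p0:(5,4)->(5,3)->EXIT | p1:(2,0)->(3,0) | p2:escaped | p3:(1,3)->(2,3) | p4:(3,2)->(4,2)
Step 3: p0:escaped | p1:(3,0)->(4,0) | p2:escaped | p3:(2,3)->(3,3) | p4:(4,2)->(5,2)
Step 4: p0:escaped | p1:(4,0)->(5,0) | p2:escaped | p3:(3,3)->(4,3) | p4:(5,2)->(5,3)->EXIT
Step 5: p0:escaped | p1:(5,0)->(5,1) | p2:escaped | p3:(4,3)->(5,3)->EXIT | p4:escaped

ESCAPED (5,1) ESCAPED ESCAPED ESCAPED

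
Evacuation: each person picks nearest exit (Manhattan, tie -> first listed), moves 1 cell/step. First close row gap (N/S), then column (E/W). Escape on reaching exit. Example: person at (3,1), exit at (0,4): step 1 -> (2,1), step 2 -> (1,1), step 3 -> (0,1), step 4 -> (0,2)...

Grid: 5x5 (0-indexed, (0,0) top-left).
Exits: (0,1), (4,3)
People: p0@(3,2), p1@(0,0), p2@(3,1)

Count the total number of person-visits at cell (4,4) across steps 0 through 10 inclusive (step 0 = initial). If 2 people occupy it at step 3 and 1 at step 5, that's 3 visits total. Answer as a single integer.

Answer: 0

Derivation:
Step 0: p0@(3,2) p1@(0,0) p2@(3,1) -> at (4,4): 0 [-], cum=0
Step 1: p0@(4,2) p1@ESC p2@(2,1) -> at (4,4): 0 [-], cum=0
Step 2: p0@ESC p1@ESC p2@(1,1) -> at (4,4): 0 [-], cum=0
Step 3: p0@ESC p1@ESC p2@ESC -> at (4,4): 0 [-], cum=0
Total visits = 0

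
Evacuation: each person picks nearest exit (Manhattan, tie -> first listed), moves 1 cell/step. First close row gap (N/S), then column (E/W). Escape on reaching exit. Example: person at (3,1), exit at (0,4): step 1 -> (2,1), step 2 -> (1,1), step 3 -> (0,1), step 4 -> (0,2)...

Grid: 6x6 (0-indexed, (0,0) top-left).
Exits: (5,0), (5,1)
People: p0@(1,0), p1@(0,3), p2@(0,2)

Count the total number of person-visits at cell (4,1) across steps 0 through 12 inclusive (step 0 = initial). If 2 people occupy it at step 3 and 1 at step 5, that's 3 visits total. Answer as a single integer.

Answer: 0

Derivation:
Step 0: p0@(1,0) p1@(0,3) p2@(0,2) -> at (4,1): 0 [-], cum=0
Step 1: p0@(2,0) p1@(1,3) p2@(1,2) -> at (4,1): 0 [-], cum=0
Step 2: p0@(3,0) p1@(2,3) p2@(2,2) -> at (4,1): 0 [-], cum=0
Step 3: p0@(4,0) p1@(3,3) p2@(3,2) -> at (4,1): 0 [-], cum=0
Step 4: p0@ESC p1@(4,3) p2@(4,2) -> at (4,1): 0 [-], cum=0
Step 5: p0@ESC p1@(5,3) p2@(5,2) -> at (4,1): 0 [-], cum=0
Step 6: p0@ESC p1@(5,2) p2@ESC -> at (4,1): 0 [-], cum=0
Step 7: p0@ESC p1@ESC p2@ESC -> at (4,1): 0 [-], cum=0
Total visits = 0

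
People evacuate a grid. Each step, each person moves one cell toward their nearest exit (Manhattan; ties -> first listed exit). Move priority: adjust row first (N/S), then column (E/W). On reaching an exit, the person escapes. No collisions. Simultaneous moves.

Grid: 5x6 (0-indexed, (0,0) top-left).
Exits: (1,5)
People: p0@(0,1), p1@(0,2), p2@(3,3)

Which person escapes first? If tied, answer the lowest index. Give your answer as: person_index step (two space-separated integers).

Step 1: p0:(0,1)->(1,1) | p1:(0,2)->(1,2) | p2:(3,3)->(2,3)
Step 2: p0:(1,1)->(1,2) | p1:(1,2)->(1,3) | p2:(2,3)->(1,3)
Step 3: p0:(1,2)->(1,3) | p1:(1,3)->(1,4) | p2:(1,3)->(1,4)
Step 4: p0:(1,3)->(1,4) | p1:(1,4)->(1,5)->EXIT | p2:(1,4)->(1,5)->EXIT
Step 5: p0:(1,4)->(1,5)->EXIT | p1:escaped | p2:escaped
Exit steps: [5, 4, 4]
First to escape: p1 at step 4

Answer: 1 4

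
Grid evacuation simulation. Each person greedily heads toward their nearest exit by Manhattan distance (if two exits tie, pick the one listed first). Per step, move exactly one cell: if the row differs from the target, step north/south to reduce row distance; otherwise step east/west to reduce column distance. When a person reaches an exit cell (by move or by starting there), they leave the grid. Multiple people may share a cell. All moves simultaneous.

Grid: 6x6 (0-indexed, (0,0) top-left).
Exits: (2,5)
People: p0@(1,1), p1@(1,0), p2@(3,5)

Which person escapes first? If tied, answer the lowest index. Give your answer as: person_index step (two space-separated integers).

Step 1: p0:(1,1)->(2,1) | p1:(1,0)->(2,0) | p2:(3,5)->(2,5)->EXIT
Step 2: p0:(2,1)->(2,2) | p1:(2,0)->(2,1) | p2:escaped
Step 3: p0:(2,2)->(2,3) | p1:(2,1)->(2,2) | p2:escaped
Step 4: p0:(2,3)->(2,4) | p1:(2,2)->(2,3) | p2:escaped
Step 5: p0:(2,4)->(2,5)->EXIT | p1:(2,3)->(2,4) | p2:escaped
Step 6: p0:escaped | p1:(2,4)->(2,5)->EXIT | p2:escaped
Exit steps: [5, 6, 1]
First to escape: p2 at step 1

Answer: 2 1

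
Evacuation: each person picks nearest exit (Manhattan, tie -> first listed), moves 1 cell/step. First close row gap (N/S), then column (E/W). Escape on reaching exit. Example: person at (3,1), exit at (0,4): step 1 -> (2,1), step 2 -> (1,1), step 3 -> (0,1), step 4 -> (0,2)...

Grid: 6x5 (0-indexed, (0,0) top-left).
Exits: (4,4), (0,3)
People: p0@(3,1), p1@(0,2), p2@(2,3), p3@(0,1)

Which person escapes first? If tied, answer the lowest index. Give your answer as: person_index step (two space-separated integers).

Step 1: p0:(3,1)->(4,1) | p1:(0,2)->(0,3)->EXIT | p2:(2,3)->(1,3) | p3:(0,1)->(0,2)
Step 2: p0:(4,1)->(4,2) | p1:escaped | p2:(1,3)->(0,3)->EXIT | p3:(0,2)->(0,3)->EXIT
Step 3: p0:(4,2)->(4,3) | p1:escaped | p2:escaped | p3:escaped
Step 4: p0:(4,3)->(4,4)->EXIT | p1:escaped | p2:escaped | p3:escaped
Exit steps: [4, 1, 2, 2]
First to escape: p1 at step 1

Answer: 1 1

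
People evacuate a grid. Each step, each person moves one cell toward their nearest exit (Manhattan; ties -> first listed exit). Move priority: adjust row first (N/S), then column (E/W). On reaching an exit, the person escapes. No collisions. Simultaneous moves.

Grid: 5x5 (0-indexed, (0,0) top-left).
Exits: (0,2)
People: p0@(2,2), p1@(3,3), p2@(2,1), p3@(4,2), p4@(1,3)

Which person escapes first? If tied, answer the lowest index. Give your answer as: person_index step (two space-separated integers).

Answer: 0 2

Derivation:
Step 1: p0:(2,2)->(1,2) | p1:(3,3)->(2,3) | p2:(2,1)->(1,1) | p3:(4,2)->(3,2) | p4:(1,3)->(0,3)
Step 2: p0:(1,2)->(0,2)->EXIT | p1:(2,3)->(1,3) | p2:(1,1)->(0,1) | p3:(3,2)->(2,2) | p4:(0,3)->(0,2)->EXIT
Step 3: p0:escaped | p1:(1,3)->(0,3) | p2:(0,1)->(0,2)->EXIT | p3:(2,2)->(1,2) | p4:escaped
Step 4: p0:escaped | p1:(0,3)->(0,2)->EXIT | p2:escaped | p3:(1,2)->(0,2)->EXIT | p4:escaped
Exit steps: [2, 4, 3, 4, 2]
First to escape: p0 at step 2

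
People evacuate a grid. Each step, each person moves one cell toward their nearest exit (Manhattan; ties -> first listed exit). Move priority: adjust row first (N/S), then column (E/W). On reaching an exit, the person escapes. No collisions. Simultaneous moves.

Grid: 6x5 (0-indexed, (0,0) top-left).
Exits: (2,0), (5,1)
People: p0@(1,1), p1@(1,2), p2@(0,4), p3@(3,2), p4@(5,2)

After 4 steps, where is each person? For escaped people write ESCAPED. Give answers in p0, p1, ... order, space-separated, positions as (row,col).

Step 1: p0:(1,1)->(2,1) | p1:(1,2)->(2,2) | p2:(0,4)->(1,4) | p3:(3,2)->(2,2) | p4:(5,2)->(5,1)->EXIT
Step 2: p0:(2,1)->(2,0)->EXIT | p1:(2,2)->(2,1) | p2:(1,4)->(2,4) | p3:(2,2)->(2,1) | p4:escaped
Step 3: p0:escaped | p1:(2,1)->(2,0)->EXIT | p2:(2,4)->(2,3) | p3:(2,1)->(2,0)->EXIT | p4:escaped
Step 4: p0:escaped | p1:escaped | p2:(2,3)->(2,2) | p3:escaped | p4:escaped

ESCAPED ESCAPED (2,2) ESCAPED ESCAPED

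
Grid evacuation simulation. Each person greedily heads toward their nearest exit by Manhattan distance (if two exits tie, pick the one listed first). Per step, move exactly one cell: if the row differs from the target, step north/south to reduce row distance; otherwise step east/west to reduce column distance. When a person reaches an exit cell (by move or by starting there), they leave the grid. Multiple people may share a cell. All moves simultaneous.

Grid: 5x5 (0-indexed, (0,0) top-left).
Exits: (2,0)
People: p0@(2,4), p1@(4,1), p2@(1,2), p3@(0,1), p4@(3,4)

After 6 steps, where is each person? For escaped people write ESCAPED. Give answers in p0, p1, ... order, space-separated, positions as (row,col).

Step 1: p0:(2,4)->(2,3) | p1:(4,1)->(3,1) | p2:(1,2)->(2,2) | p3:(0,1)->(1,1) | p4:(3,4)->(2,4)
Step 2: p0:(2,3)->(2,2) | p1:(3,1)->(2,1) | p2:(2,2)->(2,1) | p3:(1,1)->(2,1) | p4:(2,4)->(2,3)
Step 3: p0:(2,2)->(2,1) | p1:(2,1)->(2,0)->EXIT | p2:(2,1)->(2,0)->EXIT | p3:(2,1)->(2,0)->EXIT | p4:(2,3)->(2,2)
Step 4: p0:(2,1)->(2,0)->EXIT | p1:escaped | p2:escaped | p3:escaped | p4:(2,2)->(2,1)
Step 5: p0:escaped | p1:escaped | p2:escaped | p3:escaped | p4:(2,1)->(2,0)->EXIT

ESCAPED ESCAPED ESCAPED ESCAPED ESCAPED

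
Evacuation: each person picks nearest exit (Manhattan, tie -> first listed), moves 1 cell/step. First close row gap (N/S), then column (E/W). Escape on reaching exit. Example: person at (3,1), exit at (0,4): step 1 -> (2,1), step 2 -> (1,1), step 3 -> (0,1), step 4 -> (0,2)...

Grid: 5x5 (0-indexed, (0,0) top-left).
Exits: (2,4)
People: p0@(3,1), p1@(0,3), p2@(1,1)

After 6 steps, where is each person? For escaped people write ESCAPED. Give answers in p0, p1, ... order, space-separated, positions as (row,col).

Step 1: p0:(3,1)->(2,1) | p1:(0,3)->(1,3) | p2:(1,1)->(2,1)
Step 2: p0:(2,1)->(2,2) | p1:(1,3)->(2,3) | p2:(2,1)->(2,2)
Step 3: p0:(2,2)->(2,3) | p1:(2,3)->(2,4)->EXIT | p2:(2,2)->(2,3)
Step 4: p0:(2,3)->(2,4)->EXIT | p1:escaped | p2:(2,3)->(2,4)->EXIT

ESCAPED ESCAPED ESCAPED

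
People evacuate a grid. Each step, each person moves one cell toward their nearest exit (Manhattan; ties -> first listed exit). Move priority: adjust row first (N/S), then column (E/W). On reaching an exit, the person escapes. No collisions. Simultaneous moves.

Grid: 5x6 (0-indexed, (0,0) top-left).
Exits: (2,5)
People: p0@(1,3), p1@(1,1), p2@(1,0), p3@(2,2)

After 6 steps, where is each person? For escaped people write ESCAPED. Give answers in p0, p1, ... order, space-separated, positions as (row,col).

Step 1: p0:(1,3)->(2,3) | p1:(1,1)->(2,1) | p2:(1,0)->(2,0) | p3:(2,2)->(2,3)
Step 2: p0:(2,3)->(2,4) | p1:(2,1)->(2,2) | p2:(2,0)->(2,1) | p3:(2,3)->(2,4)
Step 3: p0:(2,4)->(2,5)->EXIT | p1:(2,2)->(2,3) | p2:(2,1)->(2,2) | p3:(2,4)->(2,5)->EXIT
Step 4: p0:escaped | p1:(2,3)->(2,4) | p2:(2,2)->(2,3) | p3:escaped
Step 5: p0:escaped | p1:(2,4)->(2,5)->EXIT | p2:(2,3)->(2,4) | p3:escaped
Step 6: p0:escaped | p1:escaped | p2:(2,4)->(2,5)->EXIT | p3:escaped

ESCAPED ESCAPED ESCAPED ESCAPED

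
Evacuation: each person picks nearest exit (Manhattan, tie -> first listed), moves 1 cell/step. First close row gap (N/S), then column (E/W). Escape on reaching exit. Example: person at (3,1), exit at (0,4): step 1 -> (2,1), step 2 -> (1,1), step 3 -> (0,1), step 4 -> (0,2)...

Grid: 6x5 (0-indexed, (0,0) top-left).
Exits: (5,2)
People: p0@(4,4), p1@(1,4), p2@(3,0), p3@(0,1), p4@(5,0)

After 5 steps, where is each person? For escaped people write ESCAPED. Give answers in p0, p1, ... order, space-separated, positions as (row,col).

Step 1: p0:(4,4)->(5,4) | p1:(1,4)->(2,4) | p2:(3,0)->(4,0) | p3:(0,1)->(1,1) | p4:(5,0)->(5,1)
Step 2: p0:(5,4)->(5,3) | p1:(2,4)->(3,4) | p2:(4,0)->(5,0) | p3:(1,1)->(2,1) | p4:(5,1)->(5,2)->EXIT
Step 3: p0:(5,3)->(5,2)->EXIT | p1:(3,4)->(4,4) | p2:(5,0)->(5,1) | p3:(2,1)->(3,1) | p4:escaped
Step 4: p0:escaped | p1:(4,4)->(5,4) | p2:(5,1)->(5,2)->EXIT | p3:(3,1)->(4,1) | p4:escaped
Step 5: p0:escaped | p1:(5,4)->(5,3) | p2:escaped | p3:(4,1)->(5,1) | p4:escaped

ESCAPED (5,3) ESCAPED (5,1) ESCAPED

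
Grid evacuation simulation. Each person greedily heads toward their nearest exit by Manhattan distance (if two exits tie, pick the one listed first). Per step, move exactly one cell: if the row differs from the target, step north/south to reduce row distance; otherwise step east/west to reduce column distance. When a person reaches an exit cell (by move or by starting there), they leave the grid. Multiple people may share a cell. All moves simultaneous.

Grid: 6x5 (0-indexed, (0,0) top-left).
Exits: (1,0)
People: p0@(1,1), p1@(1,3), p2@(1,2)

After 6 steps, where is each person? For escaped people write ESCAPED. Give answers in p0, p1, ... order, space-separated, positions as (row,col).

Step 1: p0:(1,1)->(1,0)->EXIT | p1:(1,3)->(1,2) | p2:(1,2)->(1,1)
Step 2: p0:escaped | p1:(1,2)->(1,1) | p2:(1,1)->(1,0)->EXIT
Step 3: p0:escaped | p1:(1,1)->(1,0)->EXIT | p2:escaped

ESCAPED ESCAPED ESCAPED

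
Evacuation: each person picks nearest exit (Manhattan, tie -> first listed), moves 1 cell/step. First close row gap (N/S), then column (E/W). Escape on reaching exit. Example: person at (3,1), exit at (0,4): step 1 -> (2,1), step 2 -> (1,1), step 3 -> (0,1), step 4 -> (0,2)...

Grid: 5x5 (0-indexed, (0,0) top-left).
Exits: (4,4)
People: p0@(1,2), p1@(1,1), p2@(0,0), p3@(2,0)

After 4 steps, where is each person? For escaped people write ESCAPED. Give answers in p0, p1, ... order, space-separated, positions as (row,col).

Step 1: p0:(1,2)->(2,2) | p1:(1,1)->(2,1) | p2:(0,0)->(1,0) | p3:(2,0)->(3,0)
Step 2: p0:(2,2)->(3,2) | p1:(2,1)->(3,1) | p2:(1,0)->(2,0) | p3:(3,0)->(4,0)
Step 3: p0:(3,2)->(4,2) | p1:(3,1)->(4,1) | p2:(2,0)->(3,0) | p3:(4,0)->(4,1)
Step 4: p0:(4,2)->(4,3) | p1:(4,1)->(4,2) | p2:(3,0)->(4,0) | p3:(4,1)->(4,2)

(4,3) (4,2) (4,0) (4,2)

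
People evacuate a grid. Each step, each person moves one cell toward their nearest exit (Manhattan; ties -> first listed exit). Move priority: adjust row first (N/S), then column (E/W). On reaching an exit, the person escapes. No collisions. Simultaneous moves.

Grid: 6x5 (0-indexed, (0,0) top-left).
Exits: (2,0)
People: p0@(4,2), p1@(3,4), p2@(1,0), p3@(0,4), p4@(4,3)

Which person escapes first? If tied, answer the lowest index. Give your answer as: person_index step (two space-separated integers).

Answer: 2 1

Derivation:
Step 1: p0:(4,2)->(3,2) | p1:(3,4)->(2,4) | p2:(1,0)->(2,0)->EXIT | p3:(0,4)->(1,4) | p4:(4,3)->(3,3)
Step 2: p0:(3,2)->(2,2) | p1:(2,4)->(2,3) | p2:escaped | p3:(1,4)->(2,4) | p4:(3,3)->(2,3)
Step 3: p0:(2,2)->(2,1) | p1:(2,3)->(2,2) | p2:escaped | p3:(2,4)->(2,3) | p4:(2,3)->(2,2)
Step 4: p0:(2,1)->(2,0)->EXIT | p1:(2,2)->(2,1) | p2:escaped | p3:(2,3)->(2,2) | p4:(2,2)->(2,1)
Step 5: p0:escaped | p1:(2,1)->(2,0)->EXIT | p2:escaped | p3:(2,2)->(2,1) | p4:(2,1)->(2,0)->EXIT
Step 6: p0:escaped | p1:escaped | p2:escaped | p3:(2,1)->(2,0)->EXIT | p4:escaped
Exit steps: [4, 5, 1, 6, 5]
First to escape: p2 at step 1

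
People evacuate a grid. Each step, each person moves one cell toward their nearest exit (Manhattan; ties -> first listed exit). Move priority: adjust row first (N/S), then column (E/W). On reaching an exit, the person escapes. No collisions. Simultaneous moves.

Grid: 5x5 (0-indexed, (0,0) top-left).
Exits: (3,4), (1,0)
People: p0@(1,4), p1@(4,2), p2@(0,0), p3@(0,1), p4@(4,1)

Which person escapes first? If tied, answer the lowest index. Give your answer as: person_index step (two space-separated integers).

Step 1: p0:(1,4)->(2,4) | p1:(4,2)->(3,2) | p2:(0,0)->(1,0)->EXIT | p3:(0,1)->(1,1) | p4:(4,1)->(3,1)
Step 2: p0:(2,4)->(3,4)->EXIT | p1:(3,2)->(3,3) | p2:escaped | p3:(1,1)->(1,0)->EXIT | p4:(3,1)->(3,2)
Step 3: p0:escaped | p1:(3,3)->(3,4)->EXIT | p2:escaped | p3:escaped | p4:(3,2)->(3,3)
Step 4: p0:escaped | p1:escaped | p2:escaped | p3:escaped | p4:(3,3)->(3,4)->EXIT
Exit steps: [2, 3, 1, 2, 4]
First to escape: p2 at step 1

Answer: 2 1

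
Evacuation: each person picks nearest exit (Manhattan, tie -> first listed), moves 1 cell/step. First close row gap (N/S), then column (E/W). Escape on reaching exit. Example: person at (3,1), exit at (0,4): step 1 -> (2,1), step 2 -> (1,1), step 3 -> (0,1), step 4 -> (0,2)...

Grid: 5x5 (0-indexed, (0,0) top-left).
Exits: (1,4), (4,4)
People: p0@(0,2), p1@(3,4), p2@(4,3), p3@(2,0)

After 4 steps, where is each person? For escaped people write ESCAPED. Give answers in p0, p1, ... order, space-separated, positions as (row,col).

Step 1: p0:(0,2)->(1,2) | p1:(3,4)->(4,4)->EXIT | p2:(4,3)->(4,4)->EXIT | p3:(2,0)->(1,0)
Step 2: p0:(1,2)->(1,3) | p1:escaped | p2:escaped | p3:(1,0)->(1,1)
Step 3: p0:(1,3)->(1,4)->EXIT | p1:escaped | p2:escaped | p3:(1,1)->(1,2)
Step 4: p0:escaped | p1:escaped | p2:escaped | p3:(1,2)->(1,3)

ESCAPED ESCAPED ESCAPED (1,3)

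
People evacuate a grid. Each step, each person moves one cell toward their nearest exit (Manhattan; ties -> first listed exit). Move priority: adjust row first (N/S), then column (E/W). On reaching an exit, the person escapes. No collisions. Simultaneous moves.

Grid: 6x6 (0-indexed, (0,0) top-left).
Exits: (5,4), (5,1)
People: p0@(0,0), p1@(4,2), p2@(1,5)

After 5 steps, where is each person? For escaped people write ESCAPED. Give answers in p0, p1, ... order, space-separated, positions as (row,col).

Step 1: p0:(0,0)->(1,0) | p1:(4,2)->(5,2) | p2:(1,5)->(2,5)
Step 2: p0:(1,0)->(2,0) | p1:(5,2)->(5,1)->EXIT | p2:(2,5)->(3,5)
Step 3: p0:(2,0)->(3,0) | p1:escaped | p2:(3,5)->(4,5)
Step 4: p0:(3,0)->(4,0) | p1:escaped | p2:(4,5)->(5,5)
Step 5: p0:(4,0)->(5,0) | p1:escaped | p2:(5,5)->(5,4)->EXIT

(5,0) ESCAPED ESCAPED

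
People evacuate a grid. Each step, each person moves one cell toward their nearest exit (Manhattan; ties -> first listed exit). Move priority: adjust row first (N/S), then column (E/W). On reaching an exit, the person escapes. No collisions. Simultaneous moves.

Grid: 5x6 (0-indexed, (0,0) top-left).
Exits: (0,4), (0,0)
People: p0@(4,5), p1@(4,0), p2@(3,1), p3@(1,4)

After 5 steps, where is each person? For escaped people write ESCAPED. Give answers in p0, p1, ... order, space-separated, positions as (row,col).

Step 1: p0:(4,5)->(3,5) | p1:(4,0)->(3,0) | p2:(3,1)->(2,1) | p3:(1,4)->(0,4)->EXIT
Step 2: p0:(3,5)->(2,5) | p1:(3,0)->(2,0) | p2:(2,1)->(1,1) | p3:escaped
Step 3: p0:(2,5)->(1,5) | p1:(2,0)->(1,0) | p2:(1,1)->(0,1) | p3:escaped
Step 4: p0:(1,5)->(0,5) | p1:(1,0)->(0,0)->EXIT | p2:(0,1)->(0,0)->EXIT | p3:escaped
Step 5: p0:(0,5)->(0,4)->EXIT | p1:escaped | p2:escaped | p3:escaped

ESCAPED ESCAPED ESCAPED ESCAPED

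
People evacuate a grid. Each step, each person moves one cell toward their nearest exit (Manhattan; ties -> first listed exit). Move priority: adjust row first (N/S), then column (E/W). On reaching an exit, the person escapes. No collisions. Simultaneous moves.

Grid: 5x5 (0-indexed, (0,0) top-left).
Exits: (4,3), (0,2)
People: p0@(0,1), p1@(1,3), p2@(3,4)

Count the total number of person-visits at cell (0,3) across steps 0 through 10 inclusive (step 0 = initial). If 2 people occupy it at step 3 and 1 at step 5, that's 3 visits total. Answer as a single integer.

Step 0: p0@(0,1) p1@(1,3) p2@(3,4) -> at (0,3): 0 [-], cum=0
Step 1: p0@ESC p1@(0,3) p2@(4,4) -> at (0,3): 1 [p1], cum=1
Step 2: p0@ESC p1@ESC p2@ESC -> at (0,3): 0 [-], cum=1
Total visits = 1

Answer: 1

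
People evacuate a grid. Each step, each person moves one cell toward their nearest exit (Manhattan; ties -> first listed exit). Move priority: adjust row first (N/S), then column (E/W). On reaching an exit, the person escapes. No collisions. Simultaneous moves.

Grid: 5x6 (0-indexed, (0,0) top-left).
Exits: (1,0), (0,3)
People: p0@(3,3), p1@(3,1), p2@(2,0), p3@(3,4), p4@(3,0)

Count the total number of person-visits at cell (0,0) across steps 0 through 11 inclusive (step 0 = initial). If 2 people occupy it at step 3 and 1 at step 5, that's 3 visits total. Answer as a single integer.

Step 0: p0@(3,3) p1@(3,1) p2@(2,0) p3@(3,4) p4@(3,0) -> at (0,0): 0 [-], cum=0
Step 1: p0@(2,3) p1@(2,1) p2@ESC p3@(2,4) p4@(2,0) -> at (0,0): 0 [-], cum=0
Step 2: p0@(1,3) p1@(1,1) p2@ESC p3@(1,4) p4@ESC -> at (0,0): 0 [-], cum=0
Step 3: p0@ESC p1@ESC p2@ESC p3@(0,4) p4@ESC -> at (0,0): 0 [-], cum=0
Step 4: p0@ESC p1@ESC p2@ESC p3@ESC p4@ESC -> at (0,0): 0 [-], cum=0
Total visits = 0

Answer: 0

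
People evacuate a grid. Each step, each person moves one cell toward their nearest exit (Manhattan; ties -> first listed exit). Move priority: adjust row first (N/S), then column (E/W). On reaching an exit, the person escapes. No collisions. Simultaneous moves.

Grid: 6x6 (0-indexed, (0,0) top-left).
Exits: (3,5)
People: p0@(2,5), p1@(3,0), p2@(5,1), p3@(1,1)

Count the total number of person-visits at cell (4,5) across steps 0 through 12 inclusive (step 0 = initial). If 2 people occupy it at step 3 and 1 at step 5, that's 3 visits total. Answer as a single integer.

Answer: 0

Derivation:
Step 0: p0@(2,5) p1@(3,0) p2@(5,1) p3@(1,1) -> at (4,5): 0 [-], cum=0
Step 1: p0@ESC p1@(3,1) p2@(4,1) p3@(2,1) -> at (4,5): 0 [-], cum=0
Step 2: p0@ESC p1@(3,2) p2@(3,1) p3@(3,1) -> at (4,5): 0 [-], cum=0
Step 3: p0@ESC p1@(3,3) p2@(3,2) p3@(3,2) -> at (4,5): 0 [-], cum=0
Step 4: p0@ESC p1@(3,4) p2@(3,3) p3@(3,3) -> at (4,5): 0 [-], cum=0
Step 5: p0@ESC p1@ESC p2@(3,4) p3@(3,4) -> at (4,5): 0 [-], cum=0
Step 6: p0@ESC p1@ESC p2@ESC p3@ESC -> at (4,5): 0 [-], cum=0
Total visits = 0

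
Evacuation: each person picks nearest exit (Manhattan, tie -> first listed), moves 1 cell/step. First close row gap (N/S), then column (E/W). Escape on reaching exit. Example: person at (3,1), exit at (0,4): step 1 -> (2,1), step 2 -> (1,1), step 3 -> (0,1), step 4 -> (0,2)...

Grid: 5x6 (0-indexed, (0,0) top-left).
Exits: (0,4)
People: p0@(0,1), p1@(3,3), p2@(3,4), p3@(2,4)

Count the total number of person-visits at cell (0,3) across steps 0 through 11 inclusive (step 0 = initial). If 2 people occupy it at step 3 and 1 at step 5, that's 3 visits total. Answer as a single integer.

Step 0: p0@(0,1) p1@(3,3) p2@(3,4) p3@(2,4) -> at (0,3): 0 [-], cum=0
Step 1: p0@(0,2) p1@(2,3) p2@(2,4) p3@(1,4) -> at (0,3): 0 [-], cum=0
Step 2: p0@(0,3) p1@(1,3) p2@(1,4) p3@ESC -> at (0,3): 1 [p0], cum=1
Step 3: p0@ESC p1@(0,3) p2@ESC p3@ESC -> at (0,3): 1 [p1], cum=2
Step 4: p0@ESC p1@ESC p2@ESC p3@ESC -> at (0,3): 0 [-], cum=2
Total visits = 2

Answer: 2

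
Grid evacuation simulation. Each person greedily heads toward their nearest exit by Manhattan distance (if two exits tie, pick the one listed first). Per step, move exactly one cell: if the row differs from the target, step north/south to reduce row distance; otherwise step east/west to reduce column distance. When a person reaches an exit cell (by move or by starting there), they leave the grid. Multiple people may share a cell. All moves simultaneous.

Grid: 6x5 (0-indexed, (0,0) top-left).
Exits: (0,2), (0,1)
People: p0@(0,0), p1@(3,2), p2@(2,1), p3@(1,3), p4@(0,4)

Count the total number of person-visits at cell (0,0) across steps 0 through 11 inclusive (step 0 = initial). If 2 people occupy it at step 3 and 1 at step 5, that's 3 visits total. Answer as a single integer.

Step 0: p0@(0,0) p1@(3,2) p2@(2,1) p3@(1,3) p4@(0,4) -> at (0,0): 1 [p0], cum=1
Step 1: p0@ESC p1@(2,2) p2@(1,1) p3@(0,3) p4@(0,3) -> at (0,0): 0 [-], cum=1
Step 2: p0@ESC p1@(1,2) p2@ESC p3@ESC p4@ESC -> at (0,0): 0 [-], cum=1
Step 3: p0@ESC p1@ESC p2@ESC p3@ESC p4@ESC -> at (0,0): 0 [-], cum=1
Total visits = 1

Answer: 1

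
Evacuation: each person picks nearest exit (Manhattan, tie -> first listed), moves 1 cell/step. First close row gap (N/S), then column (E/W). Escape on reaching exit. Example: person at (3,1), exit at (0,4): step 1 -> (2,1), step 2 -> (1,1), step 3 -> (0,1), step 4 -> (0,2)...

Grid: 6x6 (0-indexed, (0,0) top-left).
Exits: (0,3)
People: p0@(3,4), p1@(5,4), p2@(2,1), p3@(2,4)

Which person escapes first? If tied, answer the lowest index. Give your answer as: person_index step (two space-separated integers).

Answer: 3 3

Derivation:
Step 1: p0:(3,4)->(2,4) | p1:(5,4)->(4,4) | p2:(2,1)->(1,1) | p3:(2,4)->(1,4)
Step 2: p0:(2,4)->(1,4) | p1:(4,4)->(3,4) | p2:(1,1)->(0,1) | p3:(1,4)->(0,4)
Step 3: p0:(1,4)->(0,4) | p1:(3,4)->(2,4) | p2:(0,1)->(0,2) | p3:(0,4)->(0,3)->EXIT
Step 4: p0:(0,4)->(0,3)->EXIT | p1:(2,4)->(1,4) | p2:(0,2)->(0,3)->EXIT | p3:escaped
Step 5: p0:escaped | p1:(1,4)->(0,4) | p2:escaped | p3:escaped
Step 6: p0:escaped | p1:(0,4)->(0,3)->EXIT | p2:escaped | p3:escaped
Exit steps: [4, 6, 4, 3]
First to escape: p3 at step 3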